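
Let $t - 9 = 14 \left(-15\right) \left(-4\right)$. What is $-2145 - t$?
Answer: $-2994$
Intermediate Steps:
$t = 849$ ($t = 9 + 14 \left(-15\right) \left(-4\right) = 9 - -840 = 9 + 840 = 849$)
$-2145 - t = -2145 - 849 = -2994$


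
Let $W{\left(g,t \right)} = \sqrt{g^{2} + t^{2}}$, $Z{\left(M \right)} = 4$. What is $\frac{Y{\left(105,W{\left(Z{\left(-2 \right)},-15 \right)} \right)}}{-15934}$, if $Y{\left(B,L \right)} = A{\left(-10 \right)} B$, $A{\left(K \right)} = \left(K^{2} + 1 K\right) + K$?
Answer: $- \frac{4200}{7967} \approx -0.52717$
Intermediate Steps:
$A{\left(K \right)} = K^{2} + 2 K$ ($A{\left(K \right)} = \left(K^{2} + K\right) + K = \left(K + K^{2}\right) + K = K^{2} + 2 K$)
$Y{\left(B,L \right)} = 80 B$ ($Y{\left(B,L \right)} = - 10 \left(2 - 10\right) B = \left(-10\right) \left(-8\right) B = 80 B$)
$\frac{Y{\left(105,W{\left(Z{\left(-2 \right)},-15 \right)} \right)}}{-15934} = \frac{80 \cdot 105}{-15934} = 8400 \left(- \frac{1}{15934}\right) = - \frac{4200}{7967}$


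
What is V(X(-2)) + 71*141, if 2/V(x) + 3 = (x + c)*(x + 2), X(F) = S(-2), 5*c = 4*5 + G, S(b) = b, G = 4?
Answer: 30031/3 ≈ 10010.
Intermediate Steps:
c = 24/5 (c = (4*5 + 4)/5 = (20 + 4)/5 = (⅕)*24 = 24/5 ≈ 4.8000)
X(F) = -2
V(x) = 2/(-3 + (2 + x)*(24/5 + x)) (V(x) = 2/(-3 + (x + 24/5)*(x + 2)) = 2/(-3 + (24/5 + x)*(2 + x)) = 2/(-3 + (2 + x)*(24/5 + x)))
V(X(-2)) + 71*141 = 10/(33 + 5*(-2)² + 34*(-2)) + 71*141 = 10/(33 + 5*4 - 68) + 10011 = 10/(33 + 20 - 68) + 10011 = 10/(-15) + 10011 = 10*(-1/15) + 10011 = -⅔ + 10011 = 30031/3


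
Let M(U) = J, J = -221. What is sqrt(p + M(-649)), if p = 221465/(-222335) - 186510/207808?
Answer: I*sqrt(297384142738857327330)/1155074792 ≈ 14.93*I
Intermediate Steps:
M(U) = -221
p = -8748989957/4620299168 (p = 221465*(-1/222335) - 186510*1/207808 = -44293/44467 - 93255/103904 = -8748989957/4620299168 ≈ -1.8936)
sqrt(p + M(-649)) = sqrt(-8748989957/4620299168 - 221) = sqrt(-1029835106085/4620299168) = I*sqrt(297384142738857327330)/1155074792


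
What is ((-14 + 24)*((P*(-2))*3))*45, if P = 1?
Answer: -2700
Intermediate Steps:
((-14 + 24)*((P*(-2))*3))*45 = ((-14 + 24)*((1*(-2))*3))*45 = (10*(-2*3))*45 = (10*(-6))*45 = -60*45 = -2700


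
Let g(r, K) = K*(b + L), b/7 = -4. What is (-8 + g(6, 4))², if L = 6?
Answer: 9216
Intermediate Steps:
b = -28 (b = 7*(-4) = -28)
g(r, K) = -22*K (g(r, K) = K*(-28 + 6) = K*(-22) = -22*K)
(-8 + g(6, 4))² = (-8 - 22*4)² = (-8 - 88)² = (-96)² = 9216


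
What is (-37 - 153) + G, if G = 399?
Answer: 209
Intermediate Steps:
(-37 - 153) + G = (-37 - 153) + 399 = -190 + 399 = 209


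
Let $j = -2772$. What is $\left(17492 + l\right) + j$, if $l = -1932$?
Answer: $12788$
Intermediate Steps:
$\left(17492 + l\right) + j = \left(17492 - 1932\right) - 2772 = 15560 - 2772 = 12788$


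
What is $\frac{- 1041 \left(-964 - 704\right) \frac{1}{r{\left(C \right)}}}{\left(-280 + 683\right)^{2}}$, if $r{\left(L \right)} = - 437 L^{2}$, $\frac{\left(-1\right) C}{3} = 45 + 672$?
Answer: $- \frac{192932}{36486301335237} \approx -5.2878 \cdot 10^{-9}$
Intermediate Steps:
$C = -2151$ ($C = - 3 \left(45 + 672\right) = \left(-3\right) 717 = -2151$)
$\frac{- 1041 \left(-964 - 704\right) \frac{1}{r{\left(C \right)}}}{\left(-280 + 683\right)^{2}} = \frac{- 1041 \left(-964 - 704\right) \frac{1}{\left(-437\right) \left(-2151\right)^{2}}}{\left(-280 + 683\right)^{2}} = \frac{\left(-1041\right) \left(-1668\right) \frac{1}{\left(-437\right) 4626801}}{403^{2}} = \frac{1736388 \frac{1}{-2021912037}}{162409} = 1736388 \left(- \frac{1}{2021912037}\right) \frac{1}{162409} = \left(- \frac{192932}{224656893}\right) \frac{1}{162409} = - \frac{192932}{36486301335237}$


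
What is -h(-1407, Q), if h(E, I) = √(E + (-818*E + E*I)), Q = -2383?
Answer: -40*√2814 ≈ -2121.9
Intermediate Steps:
h(E, I) = √(-817*E + E*I)
-h(-1407, Q) = -√(-1407*(-817 - 2383)) = -√(-1407*(-3200)) = -√4502400 = -40*√2814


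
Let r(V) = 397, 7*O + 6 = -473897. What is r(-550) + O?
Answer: -471124/7 ≈ -67303.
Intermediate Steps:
O = -473903/7 (O = -6/7 + (⅐)*(-473897) = -6/7 - 473897/7 = -473903/7 ≈ -67700.)
r(-550) + O = 397 - 473903/7 = -471124/7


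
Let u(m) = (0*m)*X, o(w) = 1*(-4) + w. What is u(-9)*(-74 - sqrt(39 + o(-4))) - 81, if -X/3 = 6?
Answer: -81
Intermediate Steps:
X = -18 (X = -3*6 = -18)
o(w) = -4 + w
u(m) = 0 (u(m) = (0*m)*(-18) = 0*(-18) = 0)
u(-9)*(-74 - sqrt(39 + o(-4))) - 81 = 0*(-74 - sqrt(39 + (-4 - 4))) - 81 = 0*(-74 - sqrt(39 - 8)) - 81 = 0*(-74 - sqrt(31)) - 81 = 0 - 81 = -81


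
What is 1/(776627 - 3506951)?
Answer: -1/2730324 ≈ -3.6626e-7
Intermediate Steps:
1/(776627 - 3506951) = 1/(-2730324) = -1/2730324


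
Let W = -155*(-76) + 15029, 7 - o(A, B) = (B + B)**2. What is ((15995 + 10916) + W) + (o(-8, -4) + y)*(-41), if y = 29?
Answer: 54868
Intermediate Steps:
o(A, B) = 7 - 4*B**2 (o(A, B) = 7 - (B + B)**2 = 7 - (2*B)**2 = 7 - 4*B**2)
W = 26809 (W = 11780 + 15029 = 26809)
((15995 + 10916) + W) + (o(-8, -4) + y)*(-41) = ((15995 + 10916) + 26809) + ((7 - 4*(-4)**2) + 29)*(-41) = (26911 + 26809) + ((7 - 4*16) + 29)*(-41) = 53720 + ((7 - 64) + 29)*(-41) = 53720 + (-57 + 29)*(-41) = 53720 - 28*(-41) = 53720 + 1148 = 54868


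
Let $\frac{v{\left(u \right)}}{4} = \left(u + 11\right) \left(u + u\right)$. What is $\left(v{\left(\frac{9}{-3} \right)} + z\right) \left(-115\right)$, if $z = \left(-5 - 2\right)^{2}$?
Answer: $16445$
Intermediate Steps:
$v{\left(u \right)} = 8 u \left(11 + u\right)$ ($v{\left(u \right)} = 4 \left(u + 11\right) \left(u + u\right) = 4 \left(11 + u\right) 2 u = 4 \cdot 2 u \left(11 + u\right) = 8 u \left(11 + u\right)$)
$z = 49$ ($z = \left(-7\right)^{2} = 49$)
$\left(v{\left(\frac{9}{-3} \right)} + z\right) \left(-115\right) = \left(8 \frac{9}{-3} \left(11 + \frac{9}{-3}\right) + 49\right) \left(-115\right) = \left(8 \cdot 9 \left(- \frac{1}{3}\right) \left(11 + 9 \left(- \frac{1}{3}\right)\right) + 49\right) \left(-115\right) = \left(8 \left(-3\right) \left(11 - 3\right) + 49\right) \left(-115\right) = \left(8 \left(-3\right) 8 + 49\right) \left(-115\right) = \left(-192 + 49\right) \left(-115\right) = \left(-143\right) \left(-115\right) = 16445$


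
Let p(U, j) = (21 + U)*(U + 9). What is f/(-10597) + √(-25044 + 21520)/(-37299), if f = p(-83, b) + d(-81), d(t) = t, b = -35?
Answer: -4507/10597 - 2*I*√881/37299 ≈ -0.42531 - 0.0015916*I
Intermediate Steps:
p(U, j) = (9 + U)*(21 + U) (p(U, j) = (21 + U)*(9 + U) = (9 + U)*(21 + U))
f = 4507 (f = (189 + (-83)² + 30*(-83)) - 81 = (189 + 6889 - 2490) - 81 = 4588 - 81 = 4507)
f/(-10597) + √(-25044 + 21520)/(-37299) = 4507/(-10597) + √(-25044 + 21520)/(-37299) = 4507*(-1/10597) + √(-3524)*(-1/37299) = -4507/10597 + (2*I*√881)*(-1/37299) = -4507/10597 - 2*I*√881/37299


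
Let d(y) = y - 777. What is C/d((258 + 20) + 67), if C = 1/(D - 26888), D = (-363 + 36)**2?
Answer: -1/34577712 ≈ -2.8920e-8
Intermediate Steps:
d(y) = -777 + y
D = 106929 (D = (-327)**2 = 106929)
C = 1/80041 (C = 1/(106929 - 26888) = 1/80041 ≈ 1.2494e-5)
C/d((258 + 20) + 67) = 1/(80041*(-777 + ((258 + 20) + 67))) = 1/(80041*(-777 + (278 + 67))) = 1/(80041*(-777 + 345)) = (1/80041)/(-432) = (1/80041)*(-1/432) = -1/34577712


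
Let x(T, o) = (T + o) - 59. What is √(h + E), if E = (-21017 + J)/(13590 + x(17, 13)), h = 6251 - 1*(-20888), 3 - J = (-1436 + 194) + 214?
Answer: √4990610637073/13561 ≈ 164.73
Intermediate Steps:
J = 1031 (J = 3 - ((-1436 + 194) + 214) = 3 - (-1242 + 214) = 3 - 1*(-1028) = 3 + 1028 = 1031)
x(T, o) = -59 + T + o
h = 27139 (h = 6251 + 20888 = 27139)
E = -19986/13561 (E = (-21017 + 1031)/(13590 + (-59 + 17 + 13)) = -19986/(13590 - 29) = -19986/13561 ≈ -1.4738)
√(h + E) = √(27139 - 19986/13561) = √(368011993/13561) = √4990610637073/13561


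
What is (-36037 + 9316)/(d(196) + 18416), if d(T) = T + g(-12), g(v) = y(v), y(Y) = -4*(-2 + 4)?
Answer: -26721/18604 ≈ -1.4363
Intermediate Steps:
y(Y) = -8 (y(Y) = -4*2 = -8)
g(v) = -8
d(T) = -8 + T (d(T) = T - 8 = -8 + T)
(-36037 + 9316)/(d(196) + 18416) = (-36037 + 9316)/((-8 + 196) + 18416) = -26721/(188 + 18416) = -26721/18604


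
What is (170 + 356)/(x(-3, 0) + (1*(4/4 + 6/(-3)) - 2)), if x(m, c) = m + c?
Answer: -263/3 ≈ -87.667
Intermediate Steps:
x(m, c) = c + m
(170 + 356)/(x(-3, 0) + (1*(4/4 + 6/(-3)) - 2)) = (170 + 356)/((0 - 3) + (1*(4/4 + 6/(-3)) - 2)) = 526/(-3 + (1*(4*(1/4) + 6*(-1/3)) - 2)) = 526/(-3 + (1*(1 - 2) - 2)) = 526/(-3 + (1*(-1) - 2)) = 526/(-3 + (-1 - 2)) = 526/(-3 - 3) = 526/(-6) = 526*(-1/6) = -263/3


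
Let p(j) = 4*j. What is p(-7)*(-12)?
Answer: 336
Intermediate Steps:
p(-7)*(-12) = (4*(-7))*(-12) = -28*(-12) = 336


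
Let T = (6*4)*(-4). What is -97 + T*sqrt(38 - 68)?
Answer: -97 - 96*I*sqrt(30) ≈ -97.0 - 525.81*I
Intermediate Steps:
T = -96 (T = 24*(-4) = -96)
-97 + T*sqrt(38 - 68) = -97 - 96*sqrt(38 - 68) = -97 - 96*I*sqrt(30)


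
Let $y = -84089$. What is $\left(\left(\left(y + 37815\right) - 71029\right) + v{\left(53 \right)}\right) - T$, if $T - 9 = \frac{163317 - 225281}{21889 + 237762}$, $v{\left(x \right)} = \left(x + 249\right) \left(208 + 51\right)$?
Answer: $- \frac{1450104890}{37093} \approx -39094.0$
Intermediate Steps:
$v{\left(x \right)} = 64491 + 259 x$ ($v{\left(x \right)} = \left(249 + x\right) 259 = 64491 + 259 x$)
$T = \frac{324985}{37093}$ ($T = 9 + \frac{163317 - 225281}{21889 + 237762} = 9 - \frac{61964}{259651} = 9 - \frac{8852}{37093} = \frac{324985}{37093} \approx 8.7614$)
$\left(\left(\left(y + 37815\right) - 71029\right) + v{\left(53 \right)}\right) - T = \left(\left(\left(-84089 + 37815\right) - 71029\right) + \left(64491 + 259 \cdot 53\right)\right) - \frac{324985}{37093} = \left(\left(-46274 - 71029\right) + \left(64491 + 13727\right)\right) - \frac{324985}{37093} = \left(-117303 + 78218\right) - \frac{324985}{37093} = -39085 - \frac{324985}{37093} = - \frac{1450104890}{37093}$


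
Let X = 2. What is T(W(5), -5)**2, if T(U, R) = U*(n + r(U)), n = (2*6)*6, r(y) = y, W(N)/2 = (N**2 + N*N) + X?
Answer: 335036416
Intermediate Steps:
W(N) = 4 + 4*N**2 (W(N) = 2*((N**2 + N*N) + 2) = 2*((N**2 + N**2) + 2) = 2*(2*N**2 + 2) = 2*(2 + 2*N**2) = 4 + 4*N**2)
n = 72 (n = 12*6 = 72)
T(U, R) = U*(72 + U)
T(W(5), -5)**2 = ((4 + 4*5**2)*(72 + (4 + 4*5**2)))**2 = ((4 + 4*25)*(72 + (4 + 4*25)))**2 = ((4 + 100)*(72 + (4 + 100)))**2 = (104*(72 + 104))**2 = (104*176)**2 = 18304**2 = 335036416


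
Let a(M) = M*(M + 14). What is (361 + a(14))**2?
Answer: 567009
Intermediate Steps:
a(M) = M*(14 + M)
(361 + a(14))**2 = (361 + 14*(14 + 14))**2 = (361 + 14*28)**2 = (361 + 392)**2 = 753**2 = 567009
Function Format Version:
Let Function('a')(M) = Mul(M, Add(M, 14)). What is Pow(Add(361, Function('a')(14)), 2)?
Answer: 567009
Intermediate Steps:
Function('a')(M) = Mul(M, Add(14, M))
Pow(Add(361, Function('a')(14)), 2) = Pow(Add(361, Mul(14, Add(14, 14))), 2) = Pow(Add(361, Mul(14, 28)), 2) = Pow(Add(361, 392), 2) = Pow(753, 2) = 567009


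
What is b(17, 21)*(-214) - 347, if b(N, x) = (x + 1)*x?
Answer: -99215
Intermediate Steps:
b(N, x) = x*(1 + x) (b(N, x) = (1 + x)*x = x*(1 + x))
b(17, 21)*(-214) - 347 = (21*(1 + 21))*(-214) - 347 = (21*22)*(-214) - 347 = 462*(-214) - 347 = -98868 - 347 = -99215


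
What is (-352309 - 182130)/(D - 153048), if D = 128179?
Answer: 534439/24869 ≈ 21.490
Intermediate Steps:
(-352309 - 182130)/(D - 153048) = (-352309 - 182130)/(128179 - 153048) = -534439/(-24869) = -534439*(-1/24869) = 534439/24869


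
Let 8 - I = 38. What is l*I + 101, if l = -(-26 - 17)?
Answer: -1189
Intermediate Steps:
I = -30 (I = 8 - 1*38 = 8 - 38 = -30)
l = 43 (l = -1*(-43) = 43)
l*I + 101 = 43*(-30) + 101 = -1290 + 101 = -1189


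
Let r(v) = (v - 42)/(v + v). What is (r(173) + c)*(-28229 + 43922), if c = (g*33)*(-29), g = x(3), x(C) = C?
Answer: -15586836855/346 ≈ -4.5049e+7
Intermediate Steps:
r(v) = (-42 + v)/(2*v) (r(v) = (-42 + v)/((2*v)) = (-42 + v)*(1/(2*v)) = (-42 + v)/(2*v))
g = 3
c = -2871 (c = (3*33)*(-29) = 99*(-29) = -2871)
(r(173) + c)*(-28229 + 43922) = ((½)*(-42 + 173)/173 - 2871)*(-28229 + 43922) = ((½)*(1/173)*131 - 2871)*15693 = (131/346 - 2871)*15693 = -993235/346*15693 = -15586836855/346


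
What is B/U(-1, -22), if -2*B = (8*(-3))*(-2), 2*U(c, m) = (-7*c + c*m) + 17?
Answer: -24/23 ≈ -1.0435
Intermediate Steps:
U(c, m) = 17/2 - 7*c/2 + c*m/2 (U(c, m) = ((-7*c + c*m) + 17)/2 = (17 - 7*c + c*m)/2 = 17/2 - 7*c/2 + c*m/2)
B = -24 (B = -8*(-3)*(-2)/2 = -(-12)*(-2) = -1/2*48 = -24)
B/U(-1, -22) = -24/(17/2 - 7/2*(-1) + (1/2)*(-1)*(-22)) = -24/(17/2 + 7/2 + 11) = -24/23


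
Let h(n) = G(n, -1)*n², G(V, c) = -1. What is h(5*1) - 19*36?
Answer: -709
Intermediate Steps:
h(n) = -n²
h(5*1) - 19*36 = -(5*1)² - 19*36 = -1*5² - 684 = -1*25 - 684 = -25 - 684 = -709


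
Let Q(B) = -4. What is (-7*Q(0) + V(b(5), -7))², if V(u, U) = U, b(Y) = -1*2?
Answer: 441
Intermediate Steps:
b(Y) = -2
(-7*Q(0) + V(b(5), -7))² = (-7*(-4) - 7)² = (28 - 7)² = 21² = 441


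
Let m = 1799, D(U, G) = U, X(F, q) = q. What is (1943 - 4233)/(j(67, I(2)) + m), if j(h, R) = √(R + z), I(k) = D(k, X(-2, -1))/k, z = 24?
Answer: -1145/902 ≈ -1.2694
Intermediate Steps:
I(k) = 1 (I(k) = k/k = 1)
j(h, R) = √(24 + R) (j(h, R) = √(R + 24) = √(24 + R))
(1943 - 4233)/(j(67, I(2)) + m) = (1943 - 4233)/(√(24 + 1) + 1799) = -2290/(√25 + 1799) = -2290/(5 + 1799) = -2290/1804 = -2290*1/1804 = -1145/902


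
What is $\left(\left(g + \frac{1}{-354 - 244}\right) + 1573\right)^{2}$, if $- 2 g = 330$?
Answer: $\frac{708935372289}{357604} \approx 1.9825 \cdot 10^{6}$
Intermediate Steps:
$g = -165$ ($g = \left(- \frac{1}{2}\right) 330 = -165$)
$\left(\left(g + \frac{1}{-354 - 244}\right) + 1573\right)^{2} = \left(\left(-165 + \frac{1}{-354 - 244}\right) + 1573\right)^{2} = \left(\left(-165 + \frac{1}{-598}\right) + 1573\right)^{2} = \left(\left(-165 - \frac{1}{598}\right) + 1573\right)^{2} = \left(- \frac{98671}{598} + 1573\right)^{2} = \left(\frac{841983}{598}\right)^{2} = \frac{708935372289}{357604}$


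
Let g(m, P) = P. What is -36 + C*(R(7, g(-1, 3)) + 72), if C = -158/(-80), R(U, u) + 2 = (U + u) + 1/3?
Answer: 14719/120 ≈ 122.66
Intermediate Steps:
R(U, u) = -5/3 + U + u (R(U, u) = -2 + ((U + u) + 1/3) = -2 + ((U + u) + ⅓) = -2 + (⅓ + U + u) = -5/3 + U + u)
C = 79/40 (C = -158*(-1/80) = 79/40 ≈ 1.9750)
-36 + C*(R(7, g(-1, 3)) + 72) = -36 + 79*((-5/3 + 7 + 3) + 72)/40 = -36 + 79*(25/3 + 72)/40 = -36 + (79/40)*(241/3) = -36 + 19039/120 = 14719/120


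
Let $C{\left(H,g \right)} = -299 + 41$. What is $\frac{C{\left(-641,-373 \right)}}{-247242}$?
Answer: $\frac{43}{41207} \approx 0.0010435$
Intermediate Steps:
$C{\left(H,g \right)} = -258$
$\frac{C{\left(-641,-373 \right)}}{-247242} = - \frac{258}{-247242} = \left(-258\right) \left(- \frac{1}{247242}\right) = \frac{43}{41207}$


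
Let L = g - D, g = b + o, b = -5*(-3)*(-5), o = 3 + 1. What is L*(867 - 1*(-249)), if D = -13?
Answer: -64728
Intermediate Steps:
o = 4
b = -75 (b = 15*(-5) = -75)
g = -71 (g = -75 + 4 = -71)
L = -58 (L = -71 - 1*(-13) = -71 + 13 = -58)
L*(867 - 1*(-249)) = -58*(867 - 1*(-249)) = -58*(867 + 249) = -58*1116 = -64728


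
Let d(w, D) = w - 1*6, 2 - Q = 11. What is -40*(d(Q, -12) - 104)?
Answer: 4760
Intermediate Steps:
Q = -9 (Q = 2 - 1*11 = 2 - 11 = -9)
d(w, D) = -6 + w (d(w, D) = w - 6 = -6 + w)
-40*(d(Q, -12) - 104) = -40*((-6 - 9) - 104) = -40*(-15 - 104) = -40*(-119) = 4760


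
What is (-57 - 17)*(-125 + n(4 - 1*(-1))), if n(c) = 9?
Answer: 8584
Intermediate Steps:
(-57 - 17)*(-125 + n(4 - 1*(-1))) = (-57 - 17)*(-125 + 9) = -74*(-116) = 8584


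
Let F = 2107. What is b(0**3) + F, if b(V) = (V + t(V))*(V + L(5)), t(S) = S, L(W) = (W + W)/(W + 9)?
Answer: 2107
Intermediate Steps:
L(W) = 2*W/(9 + W) (L(W) = (2*W)/(9 + W) = 2*W/(9 + W))
b(V) = 2*V*(5/7 + V) (b(V) = (V + V)*(V + 2*5/(9 + 5)) = (2*V)*(V + 2*5/14) = (2*V)*(V + 2*5*(1/14)) = (2*V)*(V + 5/7) = (2*V)*(5/7 + V) = 2*V*(5/7 + V))
b(0**3) + F = (2/7)*0**3*(5 + 7*0**3) + 2107 = (2/7)*0*(5 + 7*0) + 2107 = (2/7)*0*(5 + 0) + 2107 = (2/7)*0*5 + 2107 = 0 + 2107 = 2107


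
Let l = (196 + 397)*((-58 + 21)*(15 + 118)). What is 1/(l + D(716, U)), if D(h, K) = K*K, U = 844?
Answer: -1/2205817 ≈ -4.5335e-7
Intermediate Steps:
D(h, K) = K²
l = -2918153 (l = 593*(-37*133) = 593*(-4921) = -2918153)
1/(l + D(716, U)) = 1/(-2918153 + 844²) = 1/(-2918153 + 712336) = 1/(-2205817) = -1/2205817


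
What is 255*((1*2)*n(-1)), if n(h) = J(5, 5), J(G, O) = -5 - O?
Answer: -5100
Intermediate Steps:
n(h) = -10 (n(h) = -5 - 1*5 = -5 - 5 = -10)
255*((1*2)*n(-1)) = 255*((1*2)*(-10)) = 255*(2*(-10)) = 255*(-20) = -5100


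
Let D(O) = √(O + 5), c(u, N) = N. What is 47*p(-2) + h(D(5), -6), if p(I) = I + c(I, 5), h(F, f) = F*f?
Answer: 141 - 6*√10 ≈ 122.03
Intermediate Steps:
D(O) = √(5 + O)
p(I) = 5 + I (p(I) = I + 5 = 5 + I)
47*p(-2) + h(D(5), -6) = 47*(5 - 2) + √(5 + 5)*(-6) = 47*3 + √10*(-6) = 141 - 6*√10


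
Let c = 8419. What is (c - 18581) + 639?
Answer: -9523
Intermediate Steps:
(c - 18581) + 639 = (8419 - 18581) + 639 = -10162 + 639 = -9523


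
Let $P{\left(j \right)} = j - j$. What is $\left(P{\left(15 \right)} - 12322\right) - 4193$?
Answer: $-16515$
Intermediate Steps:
$P{\left(j \right)} = 0$
$\left(P{\left(15 \right)} - 12322\right) - 4193 = \left(0 - 12322\right) - 4193 = -12322 - 4193 = -16515$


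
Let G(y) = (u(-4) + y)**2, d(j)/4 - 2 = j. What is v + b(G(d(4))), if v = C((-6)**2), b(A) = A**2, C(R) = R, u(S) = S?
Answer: 160036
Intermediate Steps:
d(j) = 8 + 4*j
G(y) = (-4 + y)**2
v = 36 (v = (-6)**2 = 36)
v + b(G(d(4))) = 36 + ((-4 + (8 + 4*4))**2)**2 = 36 + ((-4 + (8 + 16))**2)**2 = 36 + ((-4 + 24)**2)**2 = 36 + (20**2)**2 = 36 + 400**2 = 36 + 160000 = 160036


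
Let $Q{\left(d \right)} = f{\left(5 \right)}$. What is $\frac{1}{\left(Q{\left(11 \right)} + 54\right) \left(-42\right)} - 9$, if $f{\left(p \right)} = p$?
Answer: $- \frac{22303}{2478} \approx -9.0004$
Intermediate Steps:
$Q{\left(d \right)} = 5$
$\frac{1}{\left(Q{\left(11 \right)} + 54\right) \left(-42\right)} - 9 = \frac{1}{\left(5 + 54\right) \left(-42\right)} - 9 = \frac{1}{59} \left(- \frac{1}{42}\right) - 9 = - \frac{1}{2478} - 9 = - \frac{22303}{2478}$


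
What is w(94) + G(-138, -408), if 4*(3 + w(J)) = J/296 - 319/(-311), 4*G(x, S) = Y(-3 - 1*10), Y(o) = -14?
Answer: -1134899/184112 ≈ -6.1642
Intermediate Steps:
G(x, S) = -7/2 (G(x, S) = (¼)*(-14) = -7/2)
w(J) = -3413/1244 + J/1184 (w(J) = -3 + (J/296 - 319/(-311))/4 = -3 + (J*(1/296) - 319*(-1/311))/4 = -3 + (J/296 + 319/311)/4 = -3 + (319/311 + J/296)/4 = -3 + (319/1244 + J/1184) = -3413/1244 + J/1184)
w(94) + G(-138, -408) = (-3413/1244 + (1/1184)*94) - 7/2 = (-3413/1244 + 47/592) - 7/2 = -490507/184112 - 7/2 = -1134899/184112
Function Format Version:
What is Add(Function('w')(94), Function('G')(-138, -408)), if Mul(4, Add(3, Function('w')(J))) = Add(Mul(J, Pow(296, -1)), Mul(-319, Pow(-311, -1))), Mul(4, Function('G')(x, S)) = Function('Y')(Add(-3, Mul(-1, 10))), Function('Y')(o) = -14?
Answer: Rational(-1134899, 184112) ≈ -6.1642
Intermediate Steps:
Function('G')(x, S) = Rational(-7, 2) (Function('G')(x, S) = Mul(Rational(1, 4), -14) = Rational(-7, 2))
Function('w')(J) = Add(Rational(-3413, 1244), Mul(Rational(1, 1184), J)) (Function('w')(J) = Add(-3, Mul(Rational(1, 4), Add(Mul(J, Pow(296, -1)), Mul(-319, Pow(-311, -1))))) = Add(-3, Mul(Rational(1, 4), Add(Mul(J, Rational(1, 296)), Mul(-319, Rational(-1, 311))))) = Add(-3, Mul(Rational(1, 4), Add(Mul(Rational(1, 296), J), Rational(319, 311)))) = Add(-3, Mul(Rational(1, 4), Add(Rational(319, 311), Mul(Rational(1, 296), J)))) = Add(-3, Add(Rational(319, 1244), Mul(Rational(1, 1184), J))) = Add(Rational(-3413, 1244), Mul(Rational(1, 1184), J)))
Add(Function('w')(94), Function('G')(-138, -408)) = Add(Add(Rational(-3413, 1244), Mul(Rational(1, 1184), 94)), Rational(-7, 2)) = Add(Add(Rational(-3413, 1244), Rational(47, 592)), Rational(-7, 2)) = Add(Rational(-490507, 184112), Rational(-7, 2)) = Rational(-1134899, 184112)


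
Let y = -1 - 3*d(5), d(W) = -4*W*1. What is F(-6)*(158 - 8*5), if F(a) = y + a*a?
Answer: 11210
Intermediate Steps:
d(W) = -4*W
y = 59 (y = -1 - (-12)*5 = -1 - 3*(-20) = -1 + 60 = 59)
F(a) = 59 + a² (F(a) = 59 + a*a = 59 + a²)
F(-6)*(158 - 8*5) = (59 + (-6)²)*(158 - 8*5) = (59 + 36)*(158 - 40) = 95*118 = 11210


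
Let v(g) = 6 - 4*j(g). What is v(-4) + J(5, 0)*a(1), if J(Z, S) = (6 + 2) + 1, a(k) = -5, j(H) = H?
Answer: -23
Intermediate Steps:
J(Z, S) = 9 (J(Z, S) = 8 + 1 = 9)
v(g) = 6 - 4*g
v(-4) + J(5, 0)*a(1) = (6 - 4*(-4)) + 9*(-5) = (6 + 16) - 45 = 22 - 45 = -23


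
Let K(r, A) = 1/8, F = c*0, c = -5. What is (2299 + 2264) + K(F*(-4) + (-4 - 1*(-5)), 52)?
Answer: 36505/8 ≈ 4563.1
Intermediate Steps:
F = 0 (F = -5*0 = 0)
K(r, A) = 1/8
(2299 + 2264) + K(F*(-4) + (-4 - 1*(-5)), 52) = (2299 + 2264) + 1/8 = 4563 + 1/8 = 36505/8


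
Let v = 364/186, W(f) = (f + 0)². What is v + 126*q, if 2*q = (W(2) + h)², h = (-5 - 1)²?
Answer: 9374582/93 ≈ 1.0080e+5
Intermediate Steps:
W(f) = f²
h = 36 (h = (-6)² = 36)
v = 182/93 (v = 364*(1/186) = 182/93 ≈ 1.9570)
q = 800 (q = (2² + 36)²/2 = (4 + 36)²/2 = (½)*40² = (½)*1600 = 800)
v + 126*q = 182/93 + 126*800 = 182/93 + 100800 = 9374582/93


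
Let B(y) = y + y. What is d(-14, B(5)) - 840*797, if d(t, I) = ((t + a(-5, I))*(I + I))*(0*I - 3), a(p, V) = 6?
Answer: -669000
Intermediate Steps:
B(y) = 2*y
d(t, I) = -6*I*(6 + t) (d(t, I) = ((t + 6)*(I + I))*(0*I - 3) = ((6 + t)*(2*I))*(0 - 3) = (2*I*(6 + t))*(-3) = -6*I*(6 + t))
d(-14, B(5)) - 840*797 = -6*2*5*(6 - 14) - 840*797 = -6*10*(-8) - 669480 = 480 - 669480 = -669000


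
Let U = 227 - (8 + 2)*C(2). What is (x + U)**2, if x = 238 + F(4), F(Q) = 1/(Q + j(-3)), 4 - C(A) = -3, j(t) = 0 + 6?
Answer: 15610401/100 ≈ 1.5610e+5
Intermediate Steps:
j(t) = 6
C(A) = 7 (C(A) = 4 - 1*(-3) = 4 + 3 = 7)
F(Q) = 1/(6 + Q) (F(Q) = 1/(Q + 6) = 1/(6 + Q))
U = 157 (U = 227 - (8 + 2)*7 = 227 - 10*7 = 227 - 1*70 = 227 - 70 = 157)
x = 2381/10 (x = 238 + 1/(6 + 4) = 238 + 1/10 = 2381/10 ≈ 238.10)
(x + U)**2 = (2381/10 + 157)**2 = (3951/10)**2 = 15610401/100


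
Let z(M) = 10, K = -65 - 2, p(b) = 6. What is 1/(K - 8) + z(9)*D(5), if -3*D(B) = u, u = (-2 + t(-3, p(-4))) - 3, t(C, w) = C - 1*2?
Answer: 833/25 ≈ 33.320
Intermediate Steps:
t(C, w) = -2 + C (t(C, w) = C - 2 = -2 + C)
K = -67
u = -10 (u = (-2 + (-2 - 3)) - 3 = (-2 - 5) - 3 = -7 - 3 = -10)
D(B) = 10/3 (D(B) = -⅓*(-10) = 10/3)
1/(K - 8) + z(9)*D(5) = 1/(-67 - 8) + 10*(10/3) = 1/(-75) + 100/3 = -1/75 + 100/3 = 833/25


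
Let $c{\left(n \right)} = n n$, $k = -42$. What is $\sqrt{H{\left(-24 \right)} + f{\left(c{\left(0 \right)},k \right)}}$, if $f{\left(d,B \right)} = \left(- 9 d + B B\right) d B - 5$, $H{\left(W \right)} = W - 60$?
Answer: $i \sqrt{89} \approx 9.434 i$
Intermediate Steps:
$H{\left(W \right)} = -60 + W$
$c{\left(n \right)} = n^{2}$
$f{\left(d,B \right)} = -5 + B d \left(B^{2} - 9 d\right)$ ($f{\left(d,B \right)} = \left(- 9 d + B^{2}\right) d B - 5 = \left(B^{2} - 9 d\right) d B - 5 = d \left(B^{2} - 9 d\right) B - 5 = B d \left(B^{2} - 9 d\right) - 5 = -5 + B d \left(B^{2} - 9 d\right)$)
$\sqrt{H{\left(-24 \right)} + f{\left(c{\left(0 \right)},k \right)}} = \sqrt{\left(-60 - 24\right) - \left(5 + 0 - 0^{2} \left(-42\right)^{3}\right)} = \sqrt{-84 - \left(5 - 378 \cdot 0^{2}\right)} = \sqrt{-84 - \left(5 - 0\right)} = \sqrt{-84 + \left(-5 + 0 + 0\right)} = \sqrt{-84 - 5} = \sqrt{-89} = i \sqrt{89}$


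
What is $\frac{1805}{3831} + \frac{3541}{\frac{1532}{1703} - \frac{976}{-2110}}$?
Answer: $\frac{24377204040535}{9375698244} \approx 2600.0$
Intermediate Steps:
$\frac{1805}{3831} + \frac{3541}{\frac{1532}{1703} - \frac{976}{-2110}} = 1805 \cdot \frac{1}{3831} + \frac{3541}{1532 \cdot \frac{1}{1703} - - \frac{488}{1055}} = \frac{1805}{3831} + \frac{3541}{\frac{1532}{1703} + \frac{488}{1055}} = \frac{1805}{3831} + \frac{3541}{\frac{2447324}{1796665}} = \frac{1805}{3831} + 3541 \cdot \frac{1796665}{2447324} = \frac{1805}{3831} + \frac{6361990765}{2447324} = \frac{24377204040535}{9375698244}$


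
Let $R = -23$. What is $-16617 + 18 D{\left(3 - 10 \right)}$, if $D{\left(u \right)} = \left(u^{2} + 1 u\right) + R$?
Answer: $-16275$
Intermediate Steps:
$D{\left(u \right)} = -23 + u + u^{2}$ ($D{\left(u \right)} = \left(u^{2} + 1 u\right) - 23 = \left(u^{2} + u\right) - 23 = \left(u + u^{2}\right) - 23 = -23 + u + u^{2}$)
$-16617 + 18 D{\left(3 - 10 \right)} = -16617 + 18 \left(-23 + \left(3 - 10\right) + \left(3 - 10\right)^{2}\right) = -16617 + 18 \left(-23 - 7 + \left(-7\right)^{2}\right) = -16617 + 18 \left(-23 - 7 + 49\right) = -16617 + 18 \cdot 19 = -16617 + 342 = -16275$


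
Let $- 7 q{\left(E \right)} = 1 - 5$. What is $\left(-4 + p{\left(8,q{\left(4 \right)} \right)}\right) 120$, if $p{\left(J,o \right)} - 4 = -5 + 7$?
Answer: $240$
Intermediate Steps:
$q{\left(E \right)} = \frac{4}{7}$ ($q{\left(E \right)} = - \frac{1 - 5}{7} = \left(- \frac{1}{7}\right) \left(-4\right) = \frac{4}{7}$)
$p{\left(J,o \right)} = 6$ ($p{\left(J,o \right)} = 4 + \left(-5 + 7\right) = 4 + 2 = 6$)
$\left(-4 + p{\left(8,q{\left(4 \right)} \right)}\right) 120 = \left(-4 + 6\right) 120 = 2 \cdot 120 = 240$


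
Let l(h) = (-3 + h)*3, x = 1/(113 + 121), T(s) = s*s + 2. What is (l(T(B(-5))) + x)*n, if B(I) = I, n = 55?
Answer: 926695/234 ≈ 3960.2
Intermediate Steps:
T(s) = 2 + s**2 (T(s) = s**2 + 2 = 2 + s**2)
x = 1/234 ≈ 0.0042735
l(h) = -9 + 3*h
(l(T(B(-5))) + x)*n = ((-9 + 3*(2 + (-5)**2)) + 1/234)*55 = ((-9 + 3*(2 + 25)) + 1/234)*55 = ((-9 + 3*27) + 1/234)*55 = ((-9 + 81) + 1/234)*55 = (72 + 1/234)*55 = (16849/234)*55 = 926695/234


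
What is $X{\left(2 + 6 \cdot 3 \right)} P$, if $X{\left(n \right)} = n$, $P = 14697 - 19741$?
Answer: $-100880$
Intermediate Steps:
$P = -5044$ ($P = 14697 - 19741 = -5044$)
$X{\left(2 + 6 \cdot 3 \right)} P = \left(2 + 6 \cdot 3\right) \left(-5044\right) = \left(2 + 18\right) \left(-5044\right) = 20 \left(-5044\right) = -100880$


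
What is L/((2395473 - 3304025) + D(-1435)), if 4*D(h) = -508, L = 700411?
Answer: -700411/908679 ≈ -0.77080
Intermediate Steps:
D(h) = -127 (D(h) = (¼)*(-508) = -127)
L/((2395473 - 3304025) + D(-1435)) = 700411/((2395473 - 3304025) - 127) = 700411/(-908552 - 127) = 700411/(-908679) = 700411*(-1/908679) = -700411/908679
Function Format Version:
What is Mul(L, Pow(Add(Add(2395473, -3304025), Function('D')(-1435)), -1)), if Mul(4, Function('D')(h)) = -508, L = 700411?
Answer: Rational(-700411, 908679) ≈ -0.77080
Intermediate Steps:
Function('D')(h) = -127 (Function('D')(h) = Mul(Rational(1, 4), -508) = -127)
Mul(L, Pow(Add(Add(2395473, -3304025), Function('D')(-1435)), -1)) = Mul(700411, Pow(Add(Add(2395473, -3304025), -127), -1)) = Mul(700411, Pow(Add(-908552, -127), -1)) = Mul(700411, Pow(-908679, -1)) = Mul(700411, Rational(-1, 908679)) = Rational(-700411, 908679)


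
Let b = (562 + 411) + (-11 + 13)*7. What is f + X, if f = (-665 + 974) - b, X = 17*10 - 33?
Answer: -541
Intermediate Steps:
b = 987 (b = 973 + 2*7 = 973 + 14 = 987)
X = 137 (X = 170 - 33 = 137)
f = -678 (f = (-665 + 974) - 1*987 = 309 - 987 = -678)
f + X = -678 + 137 = -541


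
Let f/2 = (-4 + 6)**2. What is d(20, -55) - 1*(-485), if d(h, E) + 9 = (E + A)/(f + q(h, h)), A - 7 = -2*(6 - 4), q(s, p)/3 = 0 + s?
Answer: 8079/17 ≈ 475.24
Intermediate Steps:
q(s, p) = 3*s (q(s, p) = 3*(0 + s) = 3*s)
A = 3 (A = 7 - 2*(6 - 4) = 7 - 2*2 = 7 - 4 = 3)
f = 8 (f = 2*(-4 + 6)**2 = 2*2**2 = 2*4 = 8)
d(h, E) = -9 + (3 + E)/(8 + 3*h) (d(h, E) = -9 + (E + 3)/(8 + 3*h) = -9 + (3 + E)/(8 + 3*h))
d(20, -55) - 1*(-485) = (-69 - 55 - 27*20)/(8 + 3*20) - 1*(-485) = (-69 - 55 - 540)/(8 + 60) + 485 = -664/68 + 485 = (1/68)*(-664) + 485 = -166/17 + 485 = 8079/17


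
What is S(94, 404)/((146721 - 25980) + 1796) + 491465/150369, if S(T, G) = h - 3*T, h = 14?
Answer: 60182347813/18425766153 ≈ 3.2662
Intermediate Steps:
S(T, G) = 14 - 3*T
S(94, 404)/((146721 - 25980) + 1796) + 491465/150369 = (14 - 3*94)/((146721 - 25980) + 1796) + 491465/150369 = (14 - 282)/(120741 + 1796) + 491465*(1/150369) = -268/122537 + 491465/150369 = 60182347813/18425766153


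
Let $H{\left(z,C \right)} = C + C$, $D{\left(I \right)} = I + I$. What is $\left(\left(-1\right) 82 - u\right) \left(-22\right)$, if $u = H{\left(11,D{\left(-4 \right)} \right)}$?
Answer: $1452$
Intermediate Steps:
$D{\left(I \right)} = 2 I$
$H{\left(z,C \right)} = 2 C$
$u = -16$ ($u = 2 \cdot 2 \left(-4\right) = 2 \left(-8\right) = -16$)
$\left(\left(-1\right) 82 - u\right) \left(-22\right) = \left(\left(-1\right) 82 - -16\right) \left(-22\right) = \left(-82 + 16\right) \left(-22\right) = \left(-66\right) \left(-22\right) = 1452$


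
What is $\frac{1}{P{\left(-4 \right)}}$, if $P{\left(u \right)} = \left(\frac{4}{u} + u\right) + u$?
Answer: $- \frac{1}{9} \approx -0.11111$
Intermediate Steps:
$P{\left(u \right)} = 2 u + \frac{4}{u}$ ($P{\left(u \right)} = \left(u + \frac{4}{u}\right) + u = 2 u + \frac{4}{u}$)
$\frac{1}{P{\left(-4 \right)}} = \frac{1}{2 \left(-4\right) + \frac{4}{-4}} = \frac{1}{-8 + 4 \left(- \frac{1}{4}\right)} = \frac{1}{-8 - 1} = \frac{1}{-9} = - \frac{1}{9}$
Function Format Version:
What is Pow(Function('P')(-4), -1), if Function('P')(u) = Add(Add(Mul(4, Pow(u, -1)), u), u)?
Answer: Rational(-1, 9) ≈ -0.11111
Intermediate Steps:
Function('P')(u) = Add(Mul(2, u), Mul(4, Pow(u, -1))) (Function('P')(u) = Add(Add(u, Mul(4, Pow(u, -1))), u) = Add(Mul(2, u), Mul(4, Pow(u, -1))))
Pow(Function('P')(-4), -1) = Pow(Add(Mul(2, -4), Mul(4, Pow(-4, -1))), -1) = Pow(Add(-8, Mul(4, Rational(-1, 4))), -1) = Pow(Add(-8, -1), -1) = Pow(-9, -1) = Rational(-1, 9)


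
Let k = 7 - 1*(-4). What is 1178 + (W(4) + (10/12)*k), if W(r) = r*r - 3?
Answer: 7201/6 ≈ 1200.2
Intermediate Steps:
W(r) = -3 + r² (W(r) = r² - 3 = -3 + r²)
k = 11 (k = 7 + 4 = 11)
1178 + (W(4) + (10/12)*k) = 1178 + ((-3 + 4²) + (10/12)*11) = 1178 + ((-3 + 16) + (10*(1/12))*11) = 1178 + (13 + (⅚)*11) = 1178 + (13 + 55/6) = 1178 + 133/6 = 7201/6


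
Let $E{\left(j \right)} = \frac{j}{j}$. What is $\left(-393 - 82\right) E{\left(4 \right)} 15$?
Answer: $-7125$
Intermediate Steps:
$E{\left(j \right)} = 1$
$\left(-393 - 82\right) E{\left(4 \right)} 15 = \left(-393 - 82\right) 1 \cdot 15 = \left(-475\right) 15 = -7125$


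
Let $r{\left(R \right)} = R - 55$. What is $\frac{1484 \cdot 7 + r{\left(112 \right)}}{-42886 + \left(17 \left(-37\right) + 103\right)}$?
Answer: $- \frac{10445}{43412} \approx -0.2406$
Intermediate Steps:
$r{\left(R \right)} = -55 + R$
$\frac{1484 \cdot 7 + r{\left(112 \right)}}{-42886 + \left(17 \left(-37\right) + 103\right)} = \frac{1484 \cdot 7 + \left(-55 + 112\right)}{-42886 + \left(17 \left(-37\right) + 103\right)} = \frac{10388 + 57}{-42886 + \left(-629 + 103\right)} = \frac{10445}{-42886 - 526} = \frac{10445}{-43412} = 10445 \left(- \frac{1}{43412}\right) = - \frac{10445}{43412}$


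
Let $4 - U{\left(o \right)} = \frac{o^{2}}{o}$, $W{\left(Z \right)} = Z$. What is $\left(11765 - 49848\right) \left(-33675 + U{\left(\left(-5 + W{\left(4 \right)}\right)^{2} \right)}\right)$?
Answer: $1282330776$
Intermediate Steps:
$U{\left(o \right)} = 4 - o$ ($U{\left(o \right)} = 4 - \frac{o^{2}}{o} = 4 - o$)
$\left(11765 - 49848\right) \left(-33675 + U{\left(\left(-5 + W{\left(4 \right)}\right)^{2} \right)}\right) = \left(11765 - 49848\right) \left(-33675 + \left(4 - \left(-5 + 4\right)^{2}\right)\right) = - 38083 \left(-33675 + \left(4 - \left(-1\right)^{2}\right)\right) = - 38083 \left(-33675 + \left(4 - 1\right)\right) = - 38083 \left(-33675 + 3\right) = \left(-38083\right) \left(-33672\right) = 1282330776$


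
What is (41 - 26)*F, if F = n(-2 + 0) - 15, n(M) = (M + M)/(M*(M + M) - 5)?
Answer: -245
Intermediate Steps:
n(M) = 2*M/(-5 + 2*M²) (n(M) = (2*M)/(M*(2*M) - 5) = (2*M)/(2*M² - 5) = (2*M)/(-5 + 2*M²) = 2*M/(-5 + 2*M²))
F = -49/3 (F = 2*(-2 + 0)/(-5 + 2*(-2 + 0)²) - 15 = 2*(-2)/(-5 + 2*(-2)²) - 15 = 2*(-2)/(-5 + 2*4) - 15 = 2*(-2)/(-5 + 8) - 15 = 2*(-2)/3 - 15 = 2*(-2)*(⅓) - 15 = -4/3 - 15 = -49/3 ≈ -16.333)
(41 - 26)*F = (41 - 26)*(-49/3) = 15*(-49/3) = -245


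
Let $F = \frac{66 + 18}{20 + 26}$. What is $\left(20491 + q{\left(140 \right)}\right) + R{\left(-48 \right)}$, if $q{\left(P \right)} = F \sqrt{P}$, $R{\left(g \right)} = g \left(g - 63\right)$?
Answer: $25819 + \frac{84 \sqrt{35}}{23} \approx 25841.0$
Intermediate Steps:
$F = \frac{42}{23}$ ($F = \frac{84}{46} = 84 \cdot \frac{1}{46} = \frac{42}{23} \approx 1.8261$)
$R{\left(g \right)} = g \left(-63 + g\right)$
$q{\left(P \right)} = \frac{42 \sqrt{P}}{23}$
$\left(20491 + q{\left(140 \right)}\right) + R{\left(-48 \right)} = \left(20491 + \frac{42 \sqrt{140}}{23}\right) - 48 \left(-63 - 48\right) = \left(20491 + \frac{42 \cdot 2 \sqrt{35}}{23}\right) - -5328 = \left(20491 + \frac{84 \sqrt{35}}{23}\right) + 5328 = 25819 + \frac{84 \sqrt{35}}{23}$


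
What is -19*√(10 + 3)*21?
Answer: -399*√13 ≈ -1438.6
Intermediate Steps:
-19*√(10 + 3)*21 = -19*√13*21 = -399*√13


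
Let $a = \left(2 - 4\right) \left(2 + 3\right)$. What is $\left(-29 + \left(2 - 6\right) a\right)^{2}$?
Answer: $121$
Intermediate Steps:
$a = -10$ ($a = \left(-2\right) 5 = -10$)
$\left(-29 + \left(2 - 6\right) a\right)^{2} = \left(-29 + \left(2 - 6\right) \left(-10\right)\right)^{2} = \left(-29 - -40\right)^{2} = \left(-29 + 40\right)^{2} = 11^{2} = 121$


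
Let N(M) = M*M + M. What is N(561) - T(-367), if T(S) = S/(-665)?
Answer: 209662163/665 ≈ 3.1528e+5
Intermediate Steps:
T(S) = -S/665 (T(S) = S*(-1/665) = -S/665)
N(M) = M + M**2 (N(M) = M**2 + M = M + M**2)
N(561) - T(-367) = 561*(1 + 561) - (-1)*(-367)/665 = 561*562 - 1*367/665 = 315282 - 367/665 = 209662163/665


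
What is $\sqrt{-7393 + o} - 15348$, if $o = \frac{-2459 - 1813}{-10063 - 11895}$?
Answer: $-15348 + \frac{i \sqrt{891117243169}}{10979} \approx -15348.0 + 85.981 i$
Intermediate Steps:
$o = \frac{2136}{10979}$ ($o = - \frac{4272}{-21958} = \left(-4272\right) \left(- \frac{1}{21958}\right) = \frac{2136}{10979} \approx 0.19455$)
$\sqrt{-7393 + o} - 15348 = \sqrt{-7393 + \frac{2136}{10979}} - 15348 = \sqrt{- \frac{81165611}{10979}} - 15348 = \frac{i \sqrt{891117243169}}{10979} - 15348 = -15348 + \frac{i \sqrt{891117243169}}{10979}$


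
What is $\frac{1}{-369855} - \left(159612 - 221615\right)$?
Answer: $\frac{22932119564}{369855} \approx 62003.0$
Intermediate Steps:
$\frac{1}{-369855} - \left(159612 - 221615\right) = - \frac{1}{369855} - \left(159612 - 221615\right) = - \frac{1}{369855} - -62003 = - \frac{1}{369855} + 62003 = \frac{22932119564}{369855}$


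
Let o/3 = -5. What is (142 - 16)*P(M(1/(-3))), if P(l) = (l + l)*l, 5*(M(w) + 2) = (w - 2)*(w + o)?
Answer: 1507072/225 ≈ 6698.1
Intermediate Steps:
o = -15 (o = 3*(-5) = -15)
M(w) = -2 + (-15 + w)*(-2 + w)/5 (M(w) = -2 + ((w - 2)*(w - 15))/5 = -2 + ((-2 + w)*(-15 + w))/5 = -2 + ((-15 + w)*(-2 + w))/5 = -2 + (-15 + w)*(-2 + w)/5)
P(l) = 2*l² (P(l) = (2*l)*l = 2*l²)
(142 - 16)*P(M(1/(-3))) = (142 - 16)*(2*(4 - 17/5/(-3) + (1/(-3))²/5)²) = 126*(2*(4 - 17/5*(-⅓) + (-⅓)²/5)²) = 126*(2*(4 + 17/15 + (⅕)*(⅑))²) = 126*(2*(4 + 17/15 + 1/45)²) = 126*(2*(232/45)²) = 126*(2*(53824/2025)) = 126*(107648/2025) = 1507072/225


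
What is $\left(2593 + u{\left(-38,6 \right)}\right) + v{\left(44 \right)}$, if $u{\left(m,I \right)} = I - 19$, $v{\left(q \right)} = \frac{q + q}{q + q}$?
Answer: $2581$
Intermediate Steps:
$v{\left(q \right)} = 1$ ($v{\left(q \right)} = \frac{2 q}{2 q} = 2 q \frac{1}{2 q} = 1$)
$u{\left(m,I \right)} = -19 + I$
$\left(2593 + u{\left(-38,6 \right)}\right) + v{\left(44 \right)} = \left(2593 + \left(-19 + 6\right)\right) + 1 = \left(2593 - 13\right) + 1 = 2580 + 1 = 2581$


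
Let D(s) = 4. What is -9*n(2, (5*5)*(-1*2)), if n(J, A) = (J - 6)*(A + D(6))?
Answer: -1656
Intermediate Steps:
n(J, A) = (-6 + J)*(4 + A) (n(J, A) = (J - 6)*(A + 4) = (-6 + J)*(4 + A))
-9*n(2, (5*5)*(-1*2)) = -9*(-24 - 6*5*5*(-1*2) + 4*2 + ((5*5)*(-1*2))*2) = -9*(-24 - 150*(-2) + 8 + (25*(-2))*2) = -9*(-24 - 6*(-50) + 8 - 50*2) = -9*(-24 + 300 + 8 - 100) = -9*184 = -1656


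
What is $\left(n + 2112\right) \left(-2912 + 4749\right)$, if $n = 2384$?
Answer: $8259152$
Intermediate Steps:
$\left(n + 2112\right) \left(-2912 + 4749\right) = \left(2384 + 2112\right) \left(-2912 + 4749\right) = 4496 \cdot 1837 = 8259152$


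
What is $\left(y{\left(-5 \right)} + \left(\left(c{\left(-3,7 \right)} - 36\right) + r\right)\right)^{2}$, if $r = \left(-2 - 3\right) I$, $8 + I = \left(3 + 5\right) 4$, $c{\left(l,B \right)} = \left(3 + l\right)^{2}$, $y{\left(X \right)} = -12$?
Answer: $28224$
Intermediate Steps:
$I = 24$ ($I = -8 + \left(3 + 5\right) 4 = -8 + 8 \cdot 4 = -8 + 32 = 24$)
$r = -120$ ($r = \left(-2 - 3\right) 24 = \left(-5\right) 24 = -120$)
$\left(y{\left(-5 \right)} + \left(\left(c{\left(-3,7 \right)} - 36\right) + r\right)\right)^{2} = \left(-12 - \left(156 - \left(3 - 3\right)^{2}\right)\right)^{2} = \left(-12 - \left(156 + 0\right)\right)^{2} = \left(-12 + \left(\left(0 - 36\right) - 120\right)\right)^{2} = \left(-12 - 156\right)^{2} = \left(-168\right)^{2} = 28224$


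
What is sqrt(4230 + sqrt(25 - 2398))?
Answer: sqrt(4230 + I*sqrt(2373)) ≈ 65.04 + 0.3745*I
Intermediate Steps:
sqrt(4230 + sqrt(25 - 2398)) = sqrt(4230 + sqrt(-2373)) = sqrt(4230 + I*sqrt(2373))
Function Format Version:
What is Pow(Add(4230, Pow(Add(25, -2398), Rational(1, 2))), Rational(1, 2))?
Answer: Pow(Add(4230, Mul(I, Pow(2373, Rational(1, 2)))), Rational(1, 2)) ≈ Add(65.040, Mul(0.3745, I))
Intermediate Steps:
Pow(Add(4230, Pow(Add(25, -2398), Rational(1, 2))), Rational(1, 2)) = Pow(Add(4230, Pow(-2373, Rational(1, 2))), Rational(1, 2)) = Pow(Add(4230, Mul(I, Pow(2373, Rational(1, 2)))), Rational(1, 2))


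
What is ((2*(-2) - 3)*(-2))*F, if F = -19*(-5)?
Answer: 1330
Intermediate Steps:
F = 95
((2*(-2) - 3)*(-2))*F = ((2*(-2) - 3)*(-2))*95 = ((-4 - 3)*(-2))*95 = -7*(-2)*95 = 14*95 = 1330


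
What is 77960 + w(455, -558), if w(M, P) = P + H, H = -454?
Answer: 76948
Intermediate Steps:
w(M, P) = -454 + P (w(M, P) = P - 454 = -454 + P)
77960 + w(455, -558) = 77960 + (-454 - 558) = 77960 - 1012 = 76948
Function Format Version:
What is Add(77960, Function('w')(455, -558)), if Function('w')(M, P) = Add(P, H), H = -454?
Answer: 76948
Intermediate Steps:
Function('w')(M, P) = Add(-454, P) (Function('w')(M, P) = Add(P, -454) = Add(-454, P))
Add(77960, Function('w')(455, -558)) = Add(77960, Add(-454, -558)) = Add(77960, -1012) = 76948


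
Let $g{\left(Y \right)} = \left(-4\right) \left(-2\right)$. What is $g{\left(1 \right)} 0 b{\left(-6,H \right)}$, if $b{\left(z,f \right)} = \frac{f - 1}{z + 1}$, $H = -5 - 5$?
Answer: $0$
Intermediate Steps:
$g{\left(Y \right)} = 8$
$H = -10$
$b{\left(z,f \right)} = \frac{-1 + f}{1 + z}$
$g{\left(1 \right)} 0 b{\left(-6,H \right)} = 8 \cdot 0 \frac{-1 - 10}{1 - 6} = 0 \frac{1}{-5} \left(-11\right) = 0 \left(\left(- \frac{1}{5}\right) \left(-11\right)\right) = 0 \cdot \frac{11}{5} = 0$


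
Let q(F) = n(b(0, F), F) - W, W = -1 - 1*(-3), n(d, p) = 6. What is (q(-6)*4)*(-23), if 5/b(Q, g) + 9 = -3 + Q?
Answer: -368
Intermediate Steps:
b(Q, g) = 5/(-12 + Q) (b(Q, g) = 5/(-9 + (-3 + Q)) = 5/(-12 + Q))
W = 2 (W = -1 + 3 = 2)
q(F) = 4 (q(F) = 6 - 1*2 = 6 - 2 = 4)
(q(-6)*4)*(-23) = (4*4)*(-23) = 16*(-23) = -368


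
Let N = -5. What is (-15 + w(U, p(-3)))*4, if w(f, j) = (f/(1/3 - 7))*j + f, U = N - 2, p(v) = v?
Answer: -503/5 ≈ -100.60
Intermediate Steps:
U = -7 (U = -5 - 2 = -7)
w(f, j) = f - 3*f*j/20 (w(f, j) = (f/(1/3 - 7))*j + f = (f/(-20/3))*j + f = (-3*f/20)*j + f = -3*f*j/20 + f = f - 3*f*j/20)
(-15 + w(U, p(-3)))*4 = (-15 + (1/20)*(-7)*(20 - 3*(-3)))*4 = (-15 + (1/20)*(-7)*(20 + 9))*4 = (-15 + (1/20)*(-7)*29)*4 = (-15 - 203/20)*4 = -503/20*4 = -503/5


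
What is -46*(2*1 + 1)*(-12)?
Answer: 1656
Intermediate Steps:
-46*(2*1 + 1)*(-12) = -46*(2 + 1)*(-12) = -46*3*(-12) = -138*(-12) = 1656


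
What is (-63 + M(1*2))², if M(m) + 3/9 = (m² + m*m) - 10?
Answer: 38416/9 ≈ 4268.4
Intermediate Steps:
M(m) = -31/3 + 2*m² (M(m) = -⅓ + ((m² + m*m) - 10) = -⅓ + ((m² + m²) - 10) = -⅓ + (2*m² - 10) = -⅓ + (-10 + 2*m²) = -31/3 + 2*m²)
(-63 + M(1*2))² = (-63 + (-31/3 + 2*(1*2)²))² = (-63 + (-31/3 + 2*2²))² = (-63 + (-31/3 + 2*4))² = (-63 + (-31/3 + 8))² = (-63 - 7/3)² = (-196/3)² = 38416/9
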